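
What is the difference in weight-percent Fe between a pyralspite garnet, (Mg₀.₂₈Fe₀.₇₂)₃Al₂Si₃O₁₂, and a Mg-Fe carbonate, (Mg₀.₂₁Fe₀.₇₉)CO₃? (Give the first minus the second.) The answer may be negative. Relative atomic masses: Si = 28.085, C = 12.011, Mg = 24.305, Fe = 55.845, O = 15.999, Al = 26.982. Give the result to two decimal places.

Fe in (Mg₀.₂₈Fe₀.₇₂)₃Al₂Si₃O₁₂: molar mass 471.248 g/mol; 2.16×55.845 = 120.625 g → 25.60 wt%.
Fe in (Mg₀.₂₁Fe₀.₇₉)CO₃: molar mass 109.230 g/mol; 0.79×55.845 = 44.118 g → 40.39 wt%.
Difference = 25.60 − 40.39 = -14.79 percentage points.

-14.79 percentage points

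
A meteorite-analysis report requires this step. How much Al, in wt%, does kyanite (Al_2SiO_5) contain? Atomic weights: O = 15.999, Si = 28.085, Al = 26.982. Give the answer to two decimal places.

33.30 wt%

Formula mass = 2*26.982 + 1*28.085 + 5*15.999 = 162.044 g/mol, of which 53.964 g is Al.
So Al makes up 53.964/162.044 = 0.3330 of the mass, i.e. 33.30%.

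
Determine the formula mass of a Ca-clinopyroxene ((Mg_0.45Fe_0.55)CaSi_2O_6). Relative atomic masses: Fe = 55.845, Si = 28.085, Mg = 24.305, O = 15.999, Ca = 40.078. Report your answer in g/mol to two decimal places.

The formula mass is the sum 0.45×24.305 + 0.55×55.845 + 1×40.078 + 2×28.085 + 6×15.999.

233.89 g/mol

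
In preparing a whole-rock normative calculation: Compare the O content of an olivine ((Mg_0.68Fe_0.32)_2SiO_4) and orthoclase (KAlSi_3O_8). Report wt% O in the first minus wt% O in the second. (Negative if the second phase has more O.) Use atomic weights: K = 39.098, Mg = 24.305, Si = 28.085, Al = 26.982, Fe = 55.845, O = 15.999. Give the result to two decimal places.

First mineral: 63.996 g O in 160.877 g formula = 39.78 wt% O.
Second mineral: 127.992 g O in 278.327 g formula = 45.99 wt% O.
39.78% − 45.99% gives a difference of -6.21 percentage points.

-6.21 percentage points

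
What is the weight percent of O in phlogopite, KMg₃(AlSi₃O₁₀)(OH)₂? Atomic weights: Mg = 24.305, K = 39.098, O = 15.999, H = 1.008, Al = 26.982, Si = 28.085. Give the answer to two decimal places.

46.01 weight percent

Formula mass = 1×39.098 + 3×24.305 + 1×26.982 + 3×28.085 + 12×15.999 + 2×1.008 = 417.254 g/mol, of which 191.988 g is O.
So O makes up 191.988/417.254 = 0.4601 of the mass, i.e. 46.01%.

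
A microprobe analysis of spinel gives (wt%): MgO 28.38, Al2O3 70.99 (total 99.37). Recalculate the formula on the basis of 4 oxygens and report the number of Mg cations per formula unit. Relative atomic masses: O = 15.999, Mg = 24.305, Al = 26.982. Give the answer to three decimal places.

1.008 Mg apfu

MgO (M=40.304): mol = 0.70415; Mg = 0.70415, O = 0.70415.
Al2O3 (M=101.961): mol = 0.69625; Al = 1.39250, O = 2.08875.
ΣO = 2.79290; factor = 4/ΣO = 1.43220.
Mg apfu = 0.70415 × 1.43220 = 1.008.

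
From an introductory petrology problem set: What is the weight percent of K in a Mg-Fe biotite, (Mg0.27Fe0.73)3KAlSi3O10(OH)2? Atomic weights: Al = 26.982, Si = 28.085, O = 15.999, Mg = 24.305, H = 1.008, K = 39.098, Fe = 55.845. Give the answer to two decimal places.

Molar mass of (Mg0.27Fe0.73)3KAlSi3O10(OH)2: 0.81×24.305 + 2.19×55.845 + 1×39.098 + 1×26.982 + 3×28.085 + 12×15.999 + 2×1.008 = 486.327 g/mol.
Mass of K per formula unit: 1 × 39.098 = 39.098 g.
Weight fraction K = 39.098 / 486.327 = 0.0804.

8.04 mass %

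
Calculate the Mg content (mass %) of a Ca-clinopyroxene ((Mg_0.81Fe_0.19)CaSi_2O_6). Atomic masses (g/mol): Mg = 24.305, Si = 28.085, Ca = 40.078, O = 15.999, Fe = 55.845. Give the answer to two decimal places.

M((Mg_0.81Fe_0.19)CaSi_2O_6) = 222.540 g/mol.
Mg contributes 0.81 × 24.305 = 19.687 g per mole.
19.687/222.540 = 0.0885 → 8.85%.

8.85 mass %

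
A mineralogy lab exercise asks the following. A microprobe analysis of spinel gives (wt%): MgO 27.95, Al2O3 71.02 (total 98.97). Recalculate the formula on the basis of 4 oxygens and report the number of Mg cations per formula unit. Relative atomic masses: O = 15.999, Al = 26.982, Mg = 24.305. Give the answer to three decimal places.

0.997 Mg apfu

MgO (M=40.304): mol = 0.69348; Mg = 0.69348, O = 0.69348.
Al2O3 (M=101.961): mol = 0.69654; Al = 1.39308, O = 2.08962.
ΣO = 2.78310; factor = 4/ΣO = 1.43725.
Mg apfu = 0.69348 × 1.43725 = 0.997.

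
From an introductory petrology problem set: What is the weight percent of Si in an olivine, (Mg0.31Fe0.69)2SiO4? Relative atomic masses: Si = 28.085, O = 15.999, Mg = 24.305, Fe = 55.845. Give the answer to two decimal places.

15.25 mass %

Formula mass = 0.62*24.305 + 1.38*55.845 + 1*28.085 + 4*15.999 = 184.216 g/mol, of which 28.085 g is Si.
So Si makes up 28.085/184.216 = 0.1525 of the mass, i.e. 15.25%.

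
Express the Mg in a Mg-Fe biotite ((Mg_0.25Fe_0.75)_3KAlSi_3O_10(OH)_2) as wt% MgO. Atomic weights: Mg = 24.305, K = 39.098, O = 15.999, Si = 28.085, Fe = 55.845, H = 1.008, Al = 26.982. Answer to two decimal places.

6.19 wt%

Molar mass of (Mg_0.25Fe_0.75)_3KAlSi_3O_10(OH)_2 = 0.75*24.305 + 2.25*55.845 + 1*39.098 + 1*26.982 + 3*28.085 + 12*15.999 + 2*1.008 = 488.219 g/mol.
Each formula unit contains 0.75 Mg, equivalent to 0.75/1 = 0.7500 mol MgO.
M(MgO) = 1×24.305 + 1×15.999 = 40.304 g/mol.
Mass of MgO per formula unit = 0.7500 × 40.304 = 30.228 g.
MgO wt% = 30.228 / 488.219 × 100 = 6.19%.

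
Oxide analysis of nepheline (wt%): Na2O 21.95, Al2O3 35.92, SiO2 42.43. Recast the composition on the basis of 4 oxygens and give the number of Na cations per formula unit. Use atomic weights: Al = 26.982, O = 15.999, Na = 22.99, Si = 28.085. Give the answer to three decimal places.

21.95 wt% Na2O ÷ 61.979 g/mol = 0.35415 mol, giving 0.70830 Na and 0.35415 O.
35.92 wt% Al2O3 ÷ 101.961 g/mol = 0.35229 mol, giving 0.70458 Al and 1.05687 O.
42.43 wt% SiO2 ÷ 60.083 g/mol = 0.70619 mol, giving 0.70619 Si and 1.41238 O.
Oxygen sums to 2.82340; scaling by 4/2.82340 = 1.41673 puts the formula on 4 O.
Na: 0.70830 × 1.41673 = 1.003 atoms per formula unit.

1.003 Na apfu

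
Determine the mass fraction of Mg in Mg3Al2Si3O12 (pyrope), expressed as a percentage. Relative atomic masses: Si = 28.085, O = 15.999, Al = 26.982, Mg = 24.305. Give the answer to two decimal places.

Molar mass of Mg3Al2Si3O12: 3·24.305 + 2·26.982 + 3·28.085 + 12·15.999 = 403.122 g/mol.
Mass of Mg per formula unit: 3 × 24.305 = 72.915 g.
Weight fraction Mg = 72.915 / 403.122 = 0.1809.

18.09 wt%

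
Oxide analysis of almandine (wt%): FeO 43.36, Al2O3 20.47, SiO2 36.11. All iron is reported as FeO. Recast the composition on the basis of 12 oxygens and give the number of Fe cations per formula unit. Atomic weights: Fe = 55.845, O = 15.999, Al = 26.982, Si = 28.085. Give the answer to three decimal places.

3.008 Fe apfu

FeO (M=71.844): mol = 0.60353; Fe = 0.60353, O = 0.60353.
Al2O3 (M=101.961): mol = 0.20076; Al = 0.40152, O = 0.60228.
SiO2 (M=60.083): mol = 0.60100; Si = 0.60100, O = 1.20200.
ΣO = 2.40781; factor = 12/ΣO = 4.98378.
Fe apfu = 0.60353 × 4.98378 = 3.008.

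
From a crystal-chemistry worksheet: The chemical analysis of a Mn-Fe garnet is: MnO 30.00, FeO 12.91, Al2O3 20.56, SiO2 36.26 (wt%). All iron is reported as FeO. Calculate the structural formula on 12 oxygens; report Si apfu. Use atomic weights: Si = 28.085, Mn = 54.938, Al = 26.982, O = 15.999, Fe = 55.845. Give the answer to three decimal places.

2.999 Si apfu

MnO (M=70.937): mol = 0.42291; Mn = 0.42291, O = 0.42291.
FeO (M=71.844): mol = 0.17969; Fe = 0.17969, O = 0.17969.
Al2O3 (M=101.961): mol = 0.20165; Al = 0.40330, O = 0.60495.
SiO2 (M=60.083): mol = 0.60350; Si = 0.60350, O = 1.20700.
ΣO = 2.41455; factor = 12/ΣO = 4.96987.
Si apfu = 0.60350 × 4.96987 = 2.999.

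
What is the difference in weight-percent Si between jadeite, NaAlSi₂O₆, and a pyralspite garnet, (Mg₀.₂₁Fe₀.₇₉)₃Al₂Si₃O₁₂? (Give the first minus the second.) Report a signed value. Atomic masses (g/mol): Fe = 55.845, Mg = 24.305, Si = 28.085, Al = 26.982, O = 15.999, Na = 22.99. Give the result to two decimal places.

First mineral: 56.170 g Si in 202.136 g formula = 27.79 wt% Si.
Second mineral: 84.255 g Si in 477.872 g formula = 17.63 wt% Si.
27.79% − 17.63% gives a difference of 10.16 percentage points.

10.16 percentage points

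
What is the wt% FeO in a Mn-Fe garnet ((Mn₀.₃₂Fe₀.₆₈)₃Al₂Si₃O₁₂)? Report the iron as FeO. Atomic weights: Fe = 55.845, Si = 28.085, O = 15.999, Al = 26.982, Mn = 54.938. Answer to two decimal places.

Formula mass = 496.871 g/mol.
2.04 Fe → 2.0400 mol FeO per formula unit; M(FeO) = 71.844, so FeO mass = 146.562 g.
146.562/496.871 × 100 = 29.50 wt%.

29.50 wt%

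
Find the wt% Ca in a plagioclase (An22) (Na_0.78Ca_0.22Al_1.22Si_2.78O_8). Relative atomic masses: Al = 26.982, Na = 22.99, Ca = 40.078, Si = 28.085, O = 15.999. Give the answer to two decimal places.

M(Na_0.78Ca_0.22Al_1.22Si_2.78O_8) = 265.736 g/mol.
Ca contributes 0.22 × 40.078 = 8.817 g per mole.
8.817/265.736 = 0.0332 → 3.32%.

3.32 mass %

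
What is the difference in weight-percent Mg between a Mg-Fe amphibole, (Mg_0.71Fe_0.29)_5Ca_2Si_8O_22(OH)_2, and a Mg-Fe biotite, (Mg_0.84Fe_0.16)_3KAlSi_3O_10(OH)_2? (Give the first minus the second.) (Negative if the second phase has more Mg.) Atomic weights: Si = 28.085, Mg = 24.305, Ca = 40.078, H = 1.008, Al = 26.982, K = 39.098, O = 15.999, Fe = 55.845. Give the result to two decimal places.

M((Mg_0.71Fe_0.29)_5Ca_2Si_8O_22(OH)_2) = 858.086 g/mol, so wt% Mg = 86.283/858.086 × 100 = 10.06%.
M((Mg_0.84Fe_0.16)_3KAlSi_3O_10(OH)_2) = 432.393 g/mol, so wt% Mg = 61.249/432.393 × 100 = 14.17%.
10.06 − 14.17 = -4.11 pp.

-4.11 percentage points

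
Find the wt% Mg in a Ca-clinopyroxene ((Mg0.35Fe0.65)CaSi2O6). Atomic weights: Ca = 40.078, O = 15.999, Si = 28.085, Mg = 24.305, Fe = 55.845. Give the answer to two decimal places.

3.59 wt%

M((Mg0.35Fe0.65)CaSi2O6) = 237.048 g/mol.
Mg contributes 0.35 × 24.305 = 8.507 g per mole.
8.507/237.048 = 0.0359 → 3.59%.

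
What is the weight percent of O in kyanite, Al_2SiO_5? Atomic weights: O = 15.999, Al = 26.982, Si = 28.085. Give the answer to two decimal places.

49.37 weight percent

Molar mass of Al_2SiO_5: 2×26.982 + 1×28.085 + 5×15.999 = 162.044 g/mol.
Mass of O per formula unit: 5 × 15.999 = 79.995 g.
Weight fraction O = 79.995 / 162.044 = 0.4937.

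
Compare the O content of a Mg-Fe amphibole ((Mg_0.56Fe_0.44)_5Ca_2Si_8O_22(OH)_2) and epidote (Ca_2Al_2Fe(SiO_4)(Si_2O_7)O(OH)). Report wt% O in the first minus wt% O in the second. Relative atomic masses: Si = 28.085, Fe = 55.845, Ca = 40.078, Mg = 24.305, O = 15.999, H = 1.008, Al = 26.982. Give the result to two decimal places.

0.51 percentage points

O in (Mg_0.56Fe_0.44)_5Ca_2Si_8O_22(OH)_2: molar mass 881.741 g/mol; 24×15.999 = 383.976 g → 43.55 wt%.
O in Ca_2Al_2Fe(SiO_4)(Si_2O_7)O(OH): molar mass 483.215 g/mol; 13×15.999 = 207.987 g → 43.04 wt%.
Difference = 43.55 − 43.04 = 0.51 percentage points.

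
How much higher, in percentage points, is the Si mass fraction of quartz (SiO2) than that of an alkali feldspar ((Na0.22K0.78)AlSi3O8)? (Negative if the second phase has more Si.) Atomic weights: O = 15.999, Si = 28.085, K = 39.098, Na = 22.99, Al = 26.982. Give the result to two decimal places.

16.08 percentage points

M(SiO2) = 60.083 g/mol, so wt% Si = 28.085/60.083 × 100 = 46.74%.
M((Na0.22K0.78)AlSi3O8) = 274.783 g/mol, so wt% Si = 84.255/274.783 × 100 = 30.66%.
46.74 − 30.66 = 16.08 pp.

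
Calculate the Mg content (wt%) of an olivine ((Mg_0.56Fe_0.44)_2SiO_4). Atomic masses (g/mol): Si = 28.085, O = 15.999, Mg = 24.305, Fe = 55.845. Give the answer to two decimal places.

16.16 wt%

M((Mg_0.56Fe_0.44)_2SiO_4) = 168.446 g/mol.
Mg contributes 1.12 × 24.305 = 27.222 g per mole.
27.222/168.446 = 0.1616 → 16.16%.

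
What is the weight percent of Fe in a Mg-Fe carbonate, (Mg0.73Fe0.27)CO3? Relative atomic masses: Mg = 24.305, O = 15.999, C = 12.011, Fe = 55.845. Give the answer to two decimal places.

16.24 weight percent

Molar mass of (Mg0.73Fe0.27)CO3: 0.73·24.305 + 0.27·55.845 + 1·12.011 + 3·15.999 = 92.829 g/mol.
Mass of Fe per formula unit: 0.27 × 55.845 = 15.078 g.
Weight fraction Fe = 15.078 / 92.829 = 0.1624.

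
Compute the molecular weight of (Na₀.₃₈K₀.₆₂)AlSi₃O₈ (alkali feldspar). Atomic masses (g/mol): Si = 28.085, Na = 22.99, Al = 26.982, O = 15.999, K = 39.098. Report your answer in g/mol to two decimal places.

Na: 0.38 × 22.99 = 8.7362
K: 0.62 × 39.098 = 24.2408
Al: 1 × 26.982 = 26.9820
Si: 3 × 28.085 = 84.2550
O: 8 × 15.999 = 127.9920
Summing the contributions gives the formula mass.

272.21 g/mol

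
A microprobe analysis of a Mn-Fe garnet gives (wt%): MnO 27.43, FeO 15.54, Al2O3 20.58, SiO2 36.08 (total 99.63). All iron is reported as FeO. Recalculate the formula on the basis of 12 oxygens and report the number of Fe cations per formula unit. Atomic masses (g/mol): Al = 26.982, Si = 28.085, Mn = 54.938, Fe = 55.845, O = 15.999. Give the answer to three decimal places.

MnO (M=70.937): mol = 0.38668; Mn = 0.38668, O = 0.38668.
FeO (M=71.844): mol = 0.21630; Fe = 0.21630, O = 0.21630.
Al2O3 (M=101.961): mol = 0.20184; Al = 0.40368, O = 0.60552.
SiO2 (M=60.083): mol = 0.60050; Si = 0.60050, O = 1.20100.
ΣO = 2.40950; factor = 12/ΣO = 4.98029.
Fe apfu = 0.21630 × 4.98029 = 1.077.

1.077 Fe apfu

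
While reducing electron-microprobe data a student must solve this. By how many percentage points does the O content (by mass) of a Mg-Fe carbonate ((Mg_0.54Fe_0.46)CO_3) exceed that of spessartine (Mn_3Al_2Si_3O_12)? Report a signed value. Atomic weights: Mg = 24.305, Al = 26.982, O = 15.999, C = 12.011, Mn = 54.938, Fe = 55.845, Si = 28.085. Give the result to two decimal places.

9.79 percentage points

O in (Mg_0.54Fe_0.46)CO_3: molar mass 98.821 g/mol; 3×15.999 = 47.997 g → 48.57 wt%.
O in Mn_3Al_2Si_3O_12: molar mass 495.021 g/mol; 12×15.999 = 191.988 g → 38.78 wt%.
Difference = 48.57 − 38.78 = 9.79 percentage points.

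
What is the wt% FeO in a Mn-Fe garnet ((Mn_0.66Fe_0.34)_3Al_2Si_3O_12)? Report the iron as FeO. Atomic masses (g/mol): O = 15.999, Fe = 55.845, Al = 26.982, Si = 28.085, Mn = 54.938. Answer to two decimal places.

14.78 wt%

M((Mn_0.66Fe_0.34)_3Al_2Si_3O_12) = 495.946 g/mol; M(FeO) = 71.844 g/mol.
Moles FeO per formula unit = 1.02 Fe ÷ 1 = 1.0200.
FeO fraction = (1.0200 × 71.844) / 495.946 = 73.281/495.946 = 0.1478.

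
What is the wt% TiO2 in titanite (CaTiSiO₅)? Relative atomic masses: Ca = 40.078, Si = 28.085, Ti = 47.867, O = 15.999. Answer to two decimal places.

Molar mass of CaTiSiO₅ = 1*40.078 + 1*47.867 + 1*28.085 + 5*15.999 = 196.025 g/mol.
Each formula unit contains 1 Ti, equivalent to 1/1 = 1.0000 mol TiO2.
M(TiO2) = 1×47.867 + 2×15.999 = 79.865 g/mol.
Mass of TiO2 per formula unit = 1.0000 × 79.865 = 79.865 g.
TiO2 wt% = 79.865 / 196.025 × 100 = 40.74%.

40.74 wt%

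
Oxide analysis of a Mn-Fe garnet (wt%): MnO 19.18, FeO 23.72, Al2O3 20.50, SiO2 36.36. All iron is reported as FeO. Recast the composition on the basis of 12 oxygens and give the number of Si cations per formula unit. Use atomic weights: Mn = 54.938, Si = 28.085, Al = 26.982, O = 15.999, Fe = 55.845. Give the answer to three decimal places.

3.008 Si apfu

MnO: 19.18/70.937 = 0.27038 mol → 0.27038 mol Mn, 0.27038 mol O.
FeO: 23.72/71.844 = 0.33016 mol → 0.33016 mol Fe, 0.33016 mol O.
Al2O3: 20.50/101.961 = 0.20106 mol → 0.40212 mol Al, 0.60318 mol O.
SiO2: 36.36/60.083 = 0.60516 mol → 0.60516 mol Si, 1.21032 mol O.
Total oxygen = 2.41404 mol. Normalization factor = 12/2.41404 = 4.97092.
Si per 12 O = 0.60516 × 4.97092 = 3.008.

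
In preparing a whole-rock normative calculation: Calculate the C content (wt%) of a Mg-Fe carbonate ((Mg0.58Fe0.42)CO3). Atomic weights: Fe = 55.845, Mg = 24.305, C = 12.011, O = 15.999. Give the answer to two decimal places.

M((Mg0.58Fe0.42)CO3) = 97.560 g/mol.
C contributes 1 × 12.011 = 12.011 g per mole.
12.011/97.560 = 0.1231 → 12.31%.

12.31 wt%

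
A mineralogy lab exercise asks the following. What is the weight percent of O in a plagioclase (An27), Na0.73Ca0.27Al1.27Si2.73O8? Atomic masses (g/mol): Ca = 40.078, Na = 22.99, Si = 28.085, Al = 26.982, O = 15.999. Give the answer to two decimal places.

Formula mass = 0.73·22.99 + 0.27·40.078 + 1.27·26.982 + 2.73·28.085 + 8·15.999 = 266.535 g/mol, of which 127.992 g is O.
So O makes up 127.992/266.535 = 0.4802 of the mass, i.e. 48.02%.

48.02 mass %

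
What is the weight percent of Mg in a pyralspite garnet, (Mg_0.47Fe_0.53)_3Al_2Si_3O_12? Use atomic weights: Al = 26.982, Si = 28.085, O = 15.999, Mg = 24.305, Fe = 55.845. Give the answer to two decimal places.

M((Mg_0.47Fe_0.53)_3Al_2Si_3O_12) = 453.271 g/mol.
Mg contributes 1.41 × 24.305 = 34.270 g per mole.
34.270/453.271 = 0.0756 → 7.56%.

7.56 weight percent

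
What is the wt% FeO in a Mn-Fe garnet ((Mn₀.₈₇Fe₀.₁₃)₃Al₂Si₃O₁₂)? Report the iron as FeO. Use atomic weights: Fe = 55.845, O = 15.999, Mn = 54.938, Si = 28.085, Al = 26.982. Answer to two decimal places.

M((Mn₀.₈₇Fe₀.₁₃)₃Al₂Si₃O₁₂) = 495.375 g/mol; M(FeO) = 71.844 g/mol.
Moles FeO per formula unit = 0.39 Fe ÷ 1 = 0.3900.
FeO fraction = (0.3900 × 71.844) / 495.375 = 28.019/495.375 = 0.0566.

5.66 wt%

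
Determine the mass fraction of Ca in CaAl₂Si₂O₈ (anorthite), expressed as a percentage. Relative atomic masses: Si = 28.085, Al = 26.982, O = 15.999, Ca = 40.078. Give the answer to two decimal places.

Molar mass of CaAl₂Si₂O₈: 1*40.078 + 2*26.982 + 2*28.085 + 8*15.999 = 278.204 g/mol.
Mass of Ca per formula unit: 1 × 40.078 = 40.078 g.
Weight fraction Ca = 40.078 / 278.204 = 0.1441.

14.41 wt%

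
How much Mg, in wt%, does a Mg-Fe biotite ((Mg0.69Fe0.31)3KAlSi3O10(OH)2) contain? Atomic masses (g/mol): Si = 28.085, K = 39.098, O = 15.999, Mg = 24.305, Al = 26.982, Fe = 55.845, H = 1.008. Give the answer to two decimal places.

11.27 wt%

Formula mass = 2.07*24.305 + 0.93*55.845 + 1*39.098 + 1*26.982 + 3*28.085 + 12*15.999 + 2*1.008 = 446.586 g/mol, of which 50.311 g is Mg.
So Mg makes up 50.311/446.586 = 0.1127 of the mass, i.e. 11.27%.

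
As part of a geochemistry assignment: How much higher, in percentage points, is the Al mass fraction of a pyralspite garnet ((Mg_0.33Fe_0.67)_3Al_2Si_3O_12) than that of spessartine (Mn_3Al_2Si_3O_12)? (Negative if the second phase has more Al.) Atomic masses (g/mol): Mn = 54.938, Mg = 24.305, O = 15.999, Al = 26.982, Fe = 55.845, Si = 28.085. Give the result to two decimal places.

M((Mg_0.33Fe_0.67)_3Al_2Si_3O_12) = 466.517 g/mol, so wt% Al = 53.964/466.517 × 100 = 11.57%.
M(Mn_3Al_2Si_3O_12) = 495.021 g/mol, so wt% Al = 53.964/495.021 × 100 = 10.90%.
11.57 − 10.90 = 0.67 pp.

0.67 percentage points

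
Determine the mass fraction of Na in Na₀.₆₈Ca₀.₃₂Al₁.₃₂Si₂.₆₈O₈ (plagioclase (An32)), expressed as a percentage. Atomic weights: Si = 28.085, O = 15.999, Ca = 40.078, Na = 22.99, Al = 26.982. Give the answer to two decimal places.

Formula mass = 0.68×22.99 + 0.32×40.078 + 1.32×26.982 + 2.68×28.085 + 8×15.999 = 267.334 g/mol, of which 15.633 g is Na.
So Na makes up 15.633/267.334 = 0.0585 of the mass, i.e. 5.85%.

5.85 mass %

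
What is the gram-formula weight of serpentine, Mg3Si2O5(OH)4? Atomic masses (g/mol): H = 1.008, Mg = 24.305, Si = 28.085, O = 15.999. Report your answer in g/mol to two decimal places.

Mg: 3 × 24.305 = 72.9150
Si: 2 × 28.085 = 56.1700
O: 9 × 15.999 = 143.9910
H: 4 × 1.008 = 4.0320
Summing the contributions gives the formula mass.

277.11 g/mol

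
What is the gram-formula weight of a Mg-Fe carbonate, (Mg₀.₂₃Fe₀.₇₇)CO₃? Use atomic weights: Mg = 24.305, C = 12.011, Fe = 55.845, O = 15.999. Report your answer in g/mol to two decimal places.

108.60 g/mol

M = 0.23·24.305 + 0.77·55.845 + 1·12.011 + 3·15.999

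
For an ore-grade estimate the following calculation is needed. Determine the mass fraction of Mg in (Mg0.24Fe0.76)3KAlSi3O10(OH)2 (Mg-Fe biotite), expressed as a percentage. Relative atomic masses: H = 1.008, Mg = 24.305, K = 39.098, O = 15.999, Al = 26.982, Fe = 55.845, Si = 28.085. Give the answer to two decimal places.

Molar mass of (Mg0.24Fe0.76)3KAlSi3O10(OH)2: 0.72*24.305 + 2.28*55.845 + 1*39.098 + 1*26.982 + 3*28.085 + 12*15.999 + 2*1.008 = 489.165 g/mol.
Mass of Mg per formula unit: 0.72 × 24.305 = 17.500 g.
Weight fraction Mg = 17.500 / 489.165 = 0.0358.

3.58 wt%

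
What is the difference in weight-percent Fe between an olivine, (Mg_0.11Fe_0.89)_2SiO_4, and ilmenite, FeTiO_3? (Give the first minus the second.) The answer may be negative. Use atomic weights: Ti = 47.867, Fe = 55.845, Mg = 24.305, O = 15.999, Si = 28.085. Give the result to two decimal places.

13.69 percentage points

Fe in (Mg_0.11Fe_0.89)_2SiO_4: molar mass 196.832 g/mol; 1.78×55.845 = 99.404 g → 50.50 wt%.
Fe in FeTiO_3: molar mass 151.709 g/mol; 1×55.845 = 55.845 g → 36.81 wt%.
Difference = 50.50 − 36.81 = 13.69 percentage points.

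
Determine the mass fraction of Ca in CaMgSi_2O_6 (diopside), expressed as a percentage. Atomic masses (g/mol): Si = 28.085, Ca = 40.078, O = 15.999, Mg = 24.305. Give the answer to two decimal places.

18.51 wt%

M(CaMgSi_2O_6) = 216.547 g/mol.
Ca contributes 1 × 40.078 = 40.078 g per mole.
40.078/216.547 = 0.1851 → 18.51%.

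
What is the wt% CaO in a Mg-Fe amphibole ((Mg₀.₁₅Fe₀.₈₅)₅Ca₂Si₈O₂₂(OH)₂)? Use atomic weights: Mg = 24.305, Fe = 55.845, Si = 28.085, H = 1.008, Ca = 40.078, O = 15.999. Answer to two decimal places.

11.85 wt%

M((Mg₀.₁₅Fe₀.₈₅)₅Ca₂Si₈O₂₂(OH)₂) = 946.398 g/mol; M(CaO) = 56.077 g/mol.
Moles CaO per formula unit = 2 Ca ÷ 1 = 2.0000.
CaO fraction = (2.0000 × 56.077) / 946.398 = 112.154/946.398 = 0.1185.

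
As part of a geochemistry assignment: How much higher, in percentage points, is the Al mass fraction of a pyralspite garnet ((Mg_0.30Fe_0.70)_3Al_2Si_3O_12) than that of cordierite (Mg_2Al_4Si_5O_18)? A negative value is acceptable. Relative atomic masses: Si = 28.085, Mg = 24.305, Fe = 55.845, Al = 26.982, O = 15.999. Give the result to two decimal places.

M((Mg_0.30Fe_0.70)_3Al_2Si_3O_12) = 469.356 g/mol, so wt% Al = 53.964/469.356 × 100 = 11.50%.
M(Mg_2Al_4Si_5O_18) = 584.945 g/mol, so wt% Al = 107.928/584.945 × 100 = 18.45%.
11.50 − 18.45 = -6.95 pp.

-6.95 percentage points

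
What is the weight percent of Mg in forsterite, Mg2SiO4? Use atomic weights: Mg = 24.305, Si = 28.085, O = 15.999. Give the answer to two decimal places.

Molar mass of Mg2SiO4: 2*24.305 + 1*28.085 + 4*15.999 = 140.691 g/mol.
Mass of Mg per formula unit: 2 × 24.305 = 48.610 g.
Weight fraction Mg = 48.610 / 140.691 = 0.3455.

34.55 wt%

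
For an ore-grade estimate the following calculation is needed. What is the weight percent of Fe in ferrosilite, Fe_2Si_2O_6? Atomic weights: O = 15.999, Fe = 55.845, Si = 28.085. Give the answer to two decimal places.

42.33 weight percent

M(Fe_2Si_2O_6) = 263.854 g/mol.
Fe contributes 2 × 55.845 = 111.690 g per mole.
111.690/263.854 = 0.4233 → 42.33%.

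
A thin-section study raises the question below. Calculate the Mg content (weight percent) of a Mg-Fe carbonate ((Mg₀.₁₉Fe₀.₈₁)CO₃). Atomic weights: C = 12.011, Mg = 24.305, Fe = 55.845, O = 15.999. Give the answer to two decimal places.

4.20 weight percent

M((Mg₀.₁₉Fe₀.₈₁)CO₃) = 109.860 g/mol.
Mg contributes 0.19 × 24.305 = 4.618 g per mole.
4.618/109.860 = 0.0420 → 4.20%.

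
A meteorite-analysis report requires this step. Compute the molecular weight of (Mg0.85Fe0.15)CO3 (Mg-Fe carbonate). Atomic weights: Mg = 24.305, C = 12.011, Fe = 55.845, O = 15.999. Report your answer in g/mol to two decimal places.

89.04 g/mol

The formula mass is the sum 0.85·24.305 + 0.15·55.845 + 1·12.011 + 3·15.999.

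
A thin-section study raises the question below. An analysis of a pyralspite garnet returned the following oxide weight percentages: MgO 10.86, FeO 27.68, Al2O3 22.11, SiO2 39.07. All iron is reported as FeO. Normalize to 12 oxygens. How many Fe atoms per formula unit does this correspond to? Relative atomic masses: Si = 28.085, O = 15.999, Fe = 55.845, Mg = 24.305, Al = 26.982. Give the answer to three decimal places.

1.774 Fe apfu

MgO: 10.86/40.304 = 0.26945 mol → 0.26945 mol Mg, 0.26945 mol O.
FeO: 27.68/71.844 = 0.38528 mol → 0.38528 mol Fe, 0.38528 mol O.
Al2O3: 22.11/101.961 = 0.21685 mol → 0.43370 mol Al, 0.65055 mol O.
SiO2: 39.07/60.083 = 0.65027 mol → 0.65027 mol Si, 1.30054 mol O.
Total oxygen = 2.60582 mol. Normalization factor = 12/2.60582 = 4.60508.
Fe per 12 O = 0.38528 × 4.60508 = 1.774.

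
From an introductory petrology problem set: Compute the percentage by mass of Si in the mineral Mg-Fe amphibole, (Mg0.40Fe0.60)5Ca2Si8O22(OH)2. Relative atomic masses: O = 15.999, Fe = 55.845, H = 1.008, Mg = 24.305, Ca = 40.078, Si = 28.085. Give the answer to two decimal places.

24.77 mass %

Formula mass = 2·24.305 + 3·55.845 + 2·40.078 + 8·28.085 + 24·15.999 + 2·1.008 = 906.973 g/mol, of which 224.680 g is Si.
So Si makes up 224.680/906.973 = 0.2477 of the mass, i.e. 24.77%.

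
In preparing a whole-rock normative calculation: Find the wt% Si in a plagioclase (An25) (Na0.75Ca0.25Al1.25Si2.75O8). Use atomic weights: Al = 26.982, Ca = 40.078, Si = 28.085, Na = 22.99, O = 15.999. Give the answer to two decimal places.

Formula mass = 0.75*22.99 + 0.25*40.078 + 1.25*26.982 + 2.75*28.085 + 8*15.999 = 266.215 g/mol, of which 77.234 g is Si.
So Si makes up 77.234/266.215 = 0.2901 of the mass, i.e. 29.01%.

29.01 weight percent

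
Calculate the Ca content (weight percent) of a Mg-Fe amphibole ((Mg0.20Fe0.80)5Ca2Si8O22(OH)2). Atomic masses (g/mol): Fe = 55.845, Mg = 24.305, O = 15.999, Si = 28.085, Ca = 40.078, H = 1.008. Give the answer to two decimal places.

8.54 weight percent

Formula mass = 1·24.305 + 4·55.845 + 2·40.078 + 8·28.085 + 24·15.999 + 2·1.008 = 938.513 g/mol, of which 80.156 g is Ca.
So Ca makes up 80.156/938.513 = 0.0854 of the mass, i.e. 8.54%.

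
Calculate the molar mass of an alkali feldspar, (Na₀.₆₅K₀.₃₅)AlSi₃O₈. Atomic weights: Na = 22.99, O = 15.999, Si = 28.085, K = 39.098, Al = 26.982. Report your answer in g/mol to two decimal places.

267.86 g/mol

Na: 0.65 × 22.99 = 14.9435
K: 0.35 × 39.098 = 13.6843
Al: 1 × 26.982 = 26.9820
Si: 3 × 28.085 = 84.2550
O: 8 × 15.999 = 127.9920
Summing the contributions gives the formula mass.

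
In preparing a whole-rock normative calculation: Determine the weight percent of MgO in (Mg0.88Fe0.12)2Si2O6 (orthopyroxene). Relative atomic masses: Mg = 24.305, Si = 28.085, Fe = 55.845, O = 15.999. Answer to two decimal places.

34.05 wt%

M((Mg0.88Fe0.12)2Si2O6) = 208.344 g/mol; M(MgO) = 40.304 g/mol.
Moles MgO per formula unit = 1.76 Mg ÷ 1 = 1.7600.
MgO fraction = (1.7600 × 40.304) / 208.344 = 70.935/208.344 = 0.3405.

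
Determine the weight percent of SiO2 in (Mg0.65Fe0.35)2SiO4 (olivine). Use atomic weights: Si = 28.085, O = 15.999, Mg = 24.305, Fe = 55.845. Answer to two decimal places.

36.91 wt%

M((Mg0.65Fe0.35)2SiO4) = 162.769 g/mol; M(SiO2) = 60.083 g/mol.
Moles SiO2 per formula unit = 1 Si ÷ 1 = 1.0000.
SiO2 fraction = (1.0000 × 60.083) / 162.769 = 60.083/162.769 = 0.3691.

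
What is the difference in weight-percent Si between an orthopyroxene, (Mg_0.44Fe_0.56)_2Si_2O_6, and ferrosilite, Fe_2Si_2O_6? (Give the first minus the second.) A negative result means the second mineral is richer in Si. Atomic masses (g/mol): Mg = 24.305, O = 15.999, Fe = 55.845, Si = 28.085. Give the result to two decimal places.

M((Mg_0.44Fe_0.56)_2Si_2O_6) = 236.099 g/mol, so wt% Si = 56.170/236.099 × 100 = 23.79%.
M(Fe_2Si_2O_6) = 263.854 g/mol, so wt% Si = 56.170/263.854 × 100 = 21.29%.
23.79 − 21.29 = 2.50 pp.

2.50 percentage points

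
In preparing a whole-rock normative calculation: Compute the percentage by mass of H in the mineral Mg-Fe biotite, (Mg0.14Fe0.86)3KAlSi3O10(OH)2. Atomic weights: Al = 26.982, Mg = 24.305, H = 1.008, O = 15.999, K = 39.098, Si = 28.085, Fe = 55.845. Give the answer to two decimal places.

Molar mass of (Mg0.14Fe0.86)3KAlSi3O10(OH)2: 0.42·24.305 + 2.58·55.845 + 1·39.098 + 1·26.982 + 3·28.085 + 12·15.999 + 2·1.008 = 498.627 g/mol.
Mass of H per formula unit: 2 × 1.008 = 2.016 g.
Weight fraction H = 2.016 / 498.627 = 0.0040.

0.40 wt%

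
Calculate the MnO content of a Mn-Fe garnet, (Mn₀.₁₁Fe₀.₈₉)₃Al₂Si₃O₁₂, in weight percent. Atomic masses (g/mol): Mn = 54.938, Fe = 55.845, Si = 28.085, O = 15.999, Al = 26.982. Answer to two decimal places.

Formula mass = 497.443 g/mol.
0.33 Mn → 0.3300 mol MnO per formula unit; M(MnO) = 70.937, so MnO mass = 23.409 g.
23.409/497.443 × 100 = 4.71 wt%.

4.71 wt%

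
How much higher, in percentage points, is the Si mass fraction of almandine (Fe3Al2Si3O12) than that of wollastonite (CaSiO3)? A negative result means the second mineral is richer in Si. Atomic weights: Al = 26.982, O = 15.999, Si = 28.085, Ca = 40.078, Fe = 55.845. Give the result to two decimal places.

First mineral: 84.255 g Si in 497.742 g formula = 16.93 wt% Si.
Second mineral: 28.085 g Si in 116.160 g formula = 24.18 wt% Si.
16.93% − 24.18% gives a difference of -7.25 percentage points.

-7.25 percentage points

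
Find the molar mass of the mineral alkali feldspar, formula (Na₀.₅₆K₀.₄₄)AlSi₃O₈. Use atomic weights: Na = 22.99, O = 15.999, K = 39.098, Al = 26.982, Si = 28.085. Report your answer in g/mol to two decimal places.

269.31 g/mol

Na: 0.56 × 22.99 = 12.8744
K: 0.44 × 39.098 = 17.2031
Al: 1 × 26.982 = 26.9820
Si: 3 × 28.085 = 84.2550
O: 8 × 15.999 = 127.9920
Summing the contributions gives the formula mass.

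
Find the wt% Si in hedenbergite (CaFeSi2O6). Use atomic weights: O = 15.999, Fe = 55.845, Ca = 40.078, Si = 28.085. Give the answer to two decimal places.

22.64 wt%

Formula mass = 1*40.078 + 1*55.845 + 2*28.085 + 6*15.999 = 248.087 g/mol, of which 56.170 g is Si.
So Si makes up 56.170/248.087 = 0.2264 of the mass, i.e. 22.64%.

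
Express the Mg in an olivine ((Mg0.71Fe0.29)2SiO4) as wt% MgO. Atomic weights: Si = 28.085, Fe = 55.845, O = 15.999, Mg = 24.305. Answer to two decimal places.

36.00 wt%

M((Mg0.71Fe0.29)2SiO4) = 158.984 g/mol; M(MgO) = 40.304 g/mol.
Moles MgO per formula unit = 1.42 Mg ÷ 1 = 1.4200.
MgO fraction = (1.4200 × 40.304) / 158.984 = 57.232/158.984 = 0.3600.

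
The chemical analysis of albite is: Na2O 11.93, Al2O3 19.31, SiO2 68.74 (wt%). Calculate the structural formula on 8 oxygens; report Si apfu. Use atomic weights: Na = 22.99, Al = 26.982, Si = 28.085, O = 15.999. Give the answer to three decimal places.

3.002 Si apfu

Na2O: 11.93/61.979 = 0.19248 mol → 0.38496 mol Na, 0.19248 mol O.
Al2O3: 19.31/101.961 = 0.18939 mol → 0.37878 mol Al, 0.56817 mol O.
SiO2: 68.74/60.083 = 1.14408 mol → 1.14408 mol Si, 2.28816 mol O.
Total oxygen = 3.04881 mol. Normalization factor = 8/3.04881 = 2.62397.
Si per 8 O = 1.14408 × 2.62397 = 3.002.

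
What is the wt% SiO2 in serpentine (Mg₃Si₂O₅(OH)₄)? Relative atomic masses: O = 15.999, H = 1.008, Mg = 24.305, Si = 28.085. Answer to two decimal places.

Formula mass = 277.108 g/mol.
2 Si → 2.0000 mol SiO2 per formula unit; M(SiO2) = 60.083, so SiO2 mass = 120.166 g.
120.166/277.108 × 100 = 43.36 wt%.

43.36 wt%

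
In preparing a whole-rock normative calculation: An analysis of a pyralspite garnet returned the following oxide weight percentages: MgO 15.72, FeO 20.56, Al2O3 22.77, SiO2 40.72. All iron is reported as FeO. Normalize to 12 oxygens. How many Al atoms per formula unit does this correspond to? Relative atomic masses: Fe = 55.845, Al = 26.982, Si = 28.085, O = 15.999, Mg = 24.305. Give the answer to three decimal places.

1.984 Al apfu

MgO: 15.72/40.304 = 0.39004 mol → 0.39004 mol Mg, 0.39004 mol O.
FeO: 20.56/71.844 = 0.28618 mol → 0.28618 mol Fe, 0.28618 mol O.
Al2O3: 22.77/101.961 = 0.22332 mol → 0.44664 mol Al, 0.66996 mol O.
SiO2: 40.72/60.083 = 0.67773 mol → 0.67773 mol Si, 1.35546 mol O.
Total oxygen = 2.70164 mol. Normalization factor = 12/2.70164 = 4.44175.
Al per 12 O = 0.44664 × 4.44175 = 1.984.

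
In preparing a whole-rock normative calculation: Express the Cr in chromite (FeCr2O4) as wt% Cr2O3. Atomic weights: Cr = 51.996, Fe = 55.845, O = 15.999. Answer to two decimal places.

Formula mass = 223.833 g/mol.
2 Cr → 1.0000 mol Cr2O3 per formula unit; M(Cr2O3) = 151.989, so Cr2O3 mass = 151.989 g.
151.989/223.833 × 100 = 67.90 wt%.

67.90 wt%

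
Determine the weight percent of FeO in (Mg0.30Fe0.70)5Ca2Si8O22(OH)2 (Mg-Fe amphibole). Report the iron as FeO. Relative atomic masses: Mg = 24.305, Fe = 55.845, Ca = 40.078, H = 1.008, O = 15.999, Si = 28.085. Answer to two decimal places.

Formula mass = 922.743 g/mol.
3.50 Fe → 3.5000 mol FeO per formula unit; M(FeO) = 71.844, so FeO mass = 251.454 g.
251.454/922.743 × 100 = 27.25 wt%.

27.25 wt%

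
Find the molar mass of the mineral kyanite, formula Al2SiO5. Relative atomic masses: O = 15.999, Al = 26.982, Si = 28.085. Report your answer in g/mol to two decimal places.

M = 2·26.982 + 1·28.085 + 5·15.999

162.04 g/mol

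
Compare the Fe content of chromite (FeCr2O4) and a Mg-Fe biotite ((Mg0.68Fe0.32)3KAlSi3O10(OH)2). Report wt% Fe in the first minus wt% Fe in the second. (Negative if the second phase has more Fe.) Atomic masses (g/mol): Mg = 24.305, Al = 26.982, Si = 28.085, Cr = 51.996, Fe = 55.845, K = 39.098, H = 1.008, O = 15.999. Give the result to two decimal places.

Fe in FeCr2O4: molar mass 223.833 g/mol; 1×55.845 = 55.845 g → 24.95 wt%.
Fe in (Mg0.68Fe0.32)3KAlSi3O10(OH)2: molar mass 447.532 g/mol; 0.96×55.845 = 53.611 g → 11.98 wt%.
Difference = 24.95 − 11.98 = 12.97 percentage points.

12.97 percentage points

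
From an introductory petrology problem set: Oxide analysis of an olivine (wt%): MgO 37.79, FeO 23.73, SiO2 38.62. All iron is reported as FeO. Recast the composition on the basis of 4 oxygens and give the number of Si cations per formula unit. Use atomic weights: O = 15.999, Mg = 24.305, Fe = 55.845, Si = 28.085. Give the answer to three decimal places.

1.007 Si apfu

MgO: 37.79/40.304 = 0.93762 mol → 0.93762 mol Mg, 0.93762 mol O.
FeO: 23.73/71.844 = 0.33030 mol → 0.33030 mol Fe, 0.33030 mol O.
SiO2: 38.62/60.083 = 0.64278 mol → 0.64278 mol Si, 1.28556 mol O.
Total oxygen = 2.55348 mol. Normalization factor = 4/2.55348 = 1.56649.
Si per 4 O = 0.64278 × 1.56649 = 1.007.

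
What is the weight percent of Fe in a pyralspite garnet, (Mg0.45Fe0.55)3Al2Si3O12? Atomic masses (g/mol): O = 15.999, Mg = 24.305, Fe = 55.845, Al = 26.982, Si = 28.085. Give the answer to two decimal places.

Molar mass of (Mg0.45Fe0.55)3Al2Si3O12: 1.35·24.305 + 1.65·55.845 + 2·26.982 + 3·28.085 + 12·15.999 = 455.163 g/mol.
Mass of Fe per formula unit: 1.65 × 55.845 = 92.144 g.
Weight fraction Fe = 92.144 / 455.163 = 0.2024.

20.24 mass %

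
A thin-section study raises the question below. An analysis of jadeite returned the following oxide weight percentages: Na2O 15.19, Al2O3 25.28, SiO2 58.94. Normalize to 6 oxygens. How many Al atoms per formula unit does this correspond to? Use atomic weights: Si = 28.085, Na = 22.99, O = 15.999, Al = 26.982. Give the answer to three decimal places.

Na2O: 15.19/61.979 = 0.24508 mol → 0.49016 mol Na, 0.24508 mol O.
Al2O3: 25.28/101.961 = 0.24794 mol → 0.49588 mol Al, 0.74382 mol O.
SiO2: 58.94/60.083 = 0.98098 mol → 0.98098 mol Si, 1.96196 mol O.
Total oxygen = 2.95086 mol. Normalization factor = 6/2.95086 = 2.03331.
Al per 6 O = 0.49588 × 2.03331 = 1.008.

1.008 Al apfu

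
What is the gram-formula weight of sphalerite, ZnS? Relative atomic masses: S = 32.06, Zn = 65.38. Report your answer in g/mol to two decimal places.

The formula mass is the sum 1*65.38 + 1*32.06.

97.44 g/mol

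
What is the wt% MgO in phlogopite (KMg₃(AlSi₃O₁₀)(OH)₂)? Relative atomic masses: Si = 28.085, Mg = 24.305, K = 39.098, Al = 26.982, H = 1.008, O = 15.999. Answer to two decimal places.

Molar mass of KMg₃(AlSi₃O₁₀)(OH)₂ = 1*39.098 + 3*24.305 + 1*26.982 + 3*28.085 + 12*15.999 + 2*1.008 = 417.254 g/mol.
Each formula unit contains 3 Mg, equivalent to 3/1 = 3.0000 mol MgO.
M(MgO) = 1×24.305 + 1×15.999 = 40.304 g/mol.
Mass of MgO per formula unit = 3.0000 × 40.304 = 120.912 g.
MgO wt% = 120.912 / 417.254 × 100 = 28.98%.

28.98 wt%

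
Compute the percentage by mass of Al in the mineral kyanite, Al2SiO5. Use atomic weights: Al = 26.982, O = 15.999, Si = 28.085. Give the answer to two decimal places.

Formula mass = 2×26.982 + 1×28.085 + 5×15.999 = 162.044 g/mol, of which 53.964 g is Al.
So Al makes up 53.964/162.044 = 0.3330 of the mass, i.e. 33.30%.

33.30 wt%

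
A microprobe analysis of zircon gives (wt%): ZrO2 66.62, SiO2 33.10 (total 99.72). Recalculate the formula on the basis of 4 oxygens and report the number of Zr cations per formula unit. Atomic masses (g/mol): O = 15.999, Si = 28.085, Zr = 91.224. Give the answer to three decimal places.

ZrO2: 66.62/123.222 = 0.54065 mol → 0.54065 mol Zr, 1.08130 mol O.
SiO2: 33.10/60.083 = 0.55090 mol → 0.55090 mol Si, 1.10180 mol O.
Total oxygen = 2.18310 mol. Normalization factor = 4/2.18310 = 1.83226.
Zr per 4 O = 0.54065 × 1.83226 = 0.991.

0.991 Zr apfu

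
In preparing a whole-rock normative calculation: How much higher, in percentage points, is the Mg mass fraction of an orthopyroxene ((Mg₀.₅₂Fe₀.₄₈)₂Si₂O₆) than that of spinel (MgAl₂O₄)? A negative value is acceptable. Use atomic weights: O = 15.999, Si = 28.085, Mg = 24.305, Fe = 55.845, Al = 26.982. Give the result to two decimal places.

-6.14 percentage points

First mineral: 25.277 g Mg in 231.052 g formula = 10.94 wt% Mg.
Second mineral: 24.305 g Mg in 142.265 g formula = 17.08 wt% Mg.
10.94% − 17.08% gives a difference of -6.14 percentage points.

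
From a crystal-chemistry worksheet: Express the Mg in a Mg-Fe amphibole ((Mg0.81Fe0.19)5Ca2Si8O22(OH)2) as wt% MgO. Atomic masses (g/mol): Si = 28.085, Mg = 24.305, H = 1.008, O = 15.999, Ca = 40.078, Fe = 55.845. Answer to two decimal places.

19.38 wt%

Formula mass = 842.316 g/mol.
4.05 Mg → 4.0500 mol MgO per formula unit; M(MgO) = 40.304, so MgO mass = 163.231 g.
163.231/842.316 × 100 = 19.38 wt%.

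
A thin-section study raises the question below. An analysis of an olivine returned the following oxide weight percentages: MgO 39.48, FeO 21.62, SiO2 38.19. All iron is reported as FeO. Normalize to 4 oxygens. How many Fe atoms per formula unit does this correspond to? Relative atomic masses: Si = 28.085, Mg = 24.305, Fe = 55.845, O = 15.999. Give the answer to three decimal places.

0.472 Fe apfu

MgO: 39.48/40.304 = 0.97956 mol → 0.97956 mol Mg, 0.97956 mol O.
FeO: 21.62/71.844 = 0.30093 mol → 0.30093 mol Fe, 0.30093 mol O.
SiO2: 38.19/60.083 = 0.63562 mol → 0.63562 mol Si, 1.27124 mol O.
Total oxygen = 2.55173 mol. Normalization factor = 4/2.55173 = 1.56756.
Fe per 4 O = 0.30093 × 1.56756 = 0.472.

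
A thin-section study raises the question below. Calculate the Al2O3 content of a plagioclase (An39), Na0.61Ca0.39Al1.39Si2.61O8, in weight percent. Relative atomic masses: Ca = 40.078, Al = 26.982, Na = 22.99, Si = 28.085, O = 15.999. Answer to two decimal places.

M(Na0.61Ca0.39Al1.39Si2.61O8) = 268.453 g/mol; M(Al2O3) = 101.961 g/mol.
Moles Al2O3 per formula unit = 1.39 Al ÷ 2 = 0.6950.
Al2O3 fraction = (0.6950 × 101.961) / 268.453 = 70.863/268.453 = 0.2640.

26.40 wt%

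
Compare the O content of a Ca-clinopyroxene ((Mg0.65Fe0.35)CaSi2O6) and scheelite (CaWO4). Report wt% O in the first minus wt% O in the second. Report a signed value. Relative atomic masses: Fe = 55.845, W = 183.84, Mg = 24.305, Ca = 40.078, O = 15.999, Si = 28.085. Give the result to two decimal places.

19.95 percentage points

First mineral: 95.994 g O in 227.586 g formula = 42.18 wt% O.
Second mineral: 63.996 g O in 287.914 g formula = 22.23 wt% O.
42.18% − 22.23% gives a difference of 19.95 percentage points.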